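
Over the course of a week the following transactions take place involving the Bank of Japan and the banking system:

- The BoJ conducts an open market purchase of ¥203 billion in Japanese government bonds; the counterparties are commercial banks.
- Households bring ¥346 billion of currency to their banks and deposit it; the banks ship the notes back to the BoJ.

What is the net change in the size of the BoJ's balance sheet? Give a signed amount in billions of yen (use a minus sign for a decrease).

+¥203 billion

OMO purchase (from banks) ¥203 billion: a BoJ asset is acquired → +¥203B.
Currency deposit ¥346 billion: only the composition of liabilities changes → 0.
Net: 203 + 0 = +¥203 billion.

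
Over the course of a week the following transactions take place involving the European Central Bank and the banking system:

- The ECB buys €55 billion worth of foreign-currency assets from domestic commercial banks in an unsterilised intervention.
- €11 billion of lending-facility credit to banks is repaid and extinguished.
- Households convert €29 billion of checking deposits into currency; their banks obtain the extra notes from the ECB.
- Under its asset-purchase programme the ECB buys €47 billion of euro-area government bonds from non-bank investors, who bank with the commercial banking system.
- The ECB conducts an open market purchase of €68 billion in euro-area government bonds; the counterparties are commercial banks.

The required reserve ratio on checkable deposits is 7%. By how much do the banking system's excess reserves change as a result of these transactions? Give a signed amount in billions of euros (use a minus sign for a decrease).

+€128.74 billion

FX purchase €55 billion: reserves +€55B, deposits 0.
Discount-window repayment €11 billion: reserves −€11B, deposits 0.
Currency withdrawal €29 billion: reserves −€29B, deposits −€29B.
Asset purchase (from non-banks) €47 billion: reserves +€47B, deposits +€47B.
OMO purchase (from banks) €68 billion: reserves +€68B, deposits 0.
Totals: Δreserves = +€130B, Δdeposits = +€18B.
Δrequired reserves = 7% × +€18B = +€1.26B.
Δexcess reserves = Δreserves − Δrequired = +€130B − (+€1.26B) = +€128.74 billion.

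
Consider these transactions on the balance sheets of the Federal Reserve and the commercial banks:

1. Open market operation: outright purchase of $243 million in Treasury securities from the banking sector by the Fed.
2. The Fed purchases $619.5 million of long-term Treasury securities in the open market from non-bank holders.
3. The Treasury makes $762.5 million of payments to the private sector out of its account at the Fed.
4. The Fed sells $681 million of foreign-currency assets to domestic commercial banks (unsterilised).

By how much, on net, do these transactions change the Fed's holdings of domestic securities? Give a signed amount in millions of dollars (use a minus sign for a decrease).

+$862.5 million

Fed balance sheet:
  Assets:      Securities +$862.5M, Foreign assets −$681M
  Liabilities: Bank reserves +$944M, Government deposits −$762.5M
So the change in the Fed's holdings of domestic securities is +$862.5 million.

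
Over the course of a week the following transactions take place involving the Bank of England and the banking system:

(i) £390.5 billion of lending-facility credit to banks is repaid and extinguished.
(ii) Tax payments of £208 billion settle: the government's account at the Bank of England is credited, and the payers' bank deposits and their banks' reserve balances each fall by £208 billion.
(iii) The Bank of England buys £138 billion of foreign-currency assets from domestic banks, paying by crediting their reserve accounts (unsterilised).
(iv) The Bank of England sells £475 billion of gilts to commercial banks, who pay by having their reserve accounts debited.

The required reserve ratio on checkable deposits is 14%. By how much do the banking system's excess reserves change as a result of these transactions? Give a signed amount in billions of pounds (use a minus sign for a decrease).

Discount-window repayment £390.5 billion: reserves −£390.5B, deposits 0.
Government account inflow £208 billion: reserves −£208B, deposits −£208B.
FX purchase £138 billion: reserves +£138B, deposits 0.
OMO sale (to banks) £475 billion: reserves −£475B, deposits 0.
Totals: Δreserves = −£935.5B, Δdeposits = −£208B.
Δrequired reserves = 14% × −£208B = −£29.12B.
Δexcess reserves = Δreserves − Δrequired = −£935.5B − (−£29.12B) = -£906.38 billion.

-£906.38 billion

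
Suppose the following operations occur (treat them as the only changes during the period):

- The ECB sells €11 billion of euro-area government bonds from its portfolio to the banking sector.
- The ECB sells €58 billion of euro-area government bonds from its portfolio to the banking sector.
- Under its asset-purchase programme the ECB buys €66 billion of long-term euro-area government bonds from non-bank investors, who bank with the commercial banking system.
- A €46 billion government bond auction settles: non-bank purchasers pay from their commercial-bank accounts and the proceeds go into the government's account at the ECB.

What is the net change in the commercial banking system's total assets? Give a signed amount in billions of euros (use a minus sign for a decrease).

OMO sale (to banks) €11 billion: just an asset swap on bank balance sheets → 0.
OMO sale (to banks) €58 billion: just an asset swap on bank balance sheets → 0.
Asset purchase (from non-banks) €66 billion: bank balance sheets expand → +€66B.
Government account inflow €46 billion: bank balance sheets shrink → −€46B.
Net: 0 + 0 + 66 − 46 = +€20 billion.

+€20 billion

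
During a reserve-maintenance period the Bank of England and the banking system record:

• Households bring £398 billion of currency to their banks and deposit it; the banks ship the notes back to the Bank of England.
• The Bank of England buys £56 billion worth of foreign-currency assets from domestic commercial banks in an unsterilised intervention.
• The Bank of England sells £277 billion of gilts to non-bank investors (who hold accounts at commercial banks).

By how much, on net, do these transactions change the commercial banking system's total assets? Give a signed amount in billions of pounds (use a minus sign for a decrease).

Bank of England balance sheet:
  Assets:      Securities −£277B, Foreign assets +£56B
  Liabilities: Bank reserves +£177B, Currency in circulation −£398B
Commercial banking system:
  Assets:      Reserves at CB +£177B, Foreign assets −£56B
  Liabilities: Checkable deposits +£121B
Change in total bank assets = +£121 billion.

+£121 billion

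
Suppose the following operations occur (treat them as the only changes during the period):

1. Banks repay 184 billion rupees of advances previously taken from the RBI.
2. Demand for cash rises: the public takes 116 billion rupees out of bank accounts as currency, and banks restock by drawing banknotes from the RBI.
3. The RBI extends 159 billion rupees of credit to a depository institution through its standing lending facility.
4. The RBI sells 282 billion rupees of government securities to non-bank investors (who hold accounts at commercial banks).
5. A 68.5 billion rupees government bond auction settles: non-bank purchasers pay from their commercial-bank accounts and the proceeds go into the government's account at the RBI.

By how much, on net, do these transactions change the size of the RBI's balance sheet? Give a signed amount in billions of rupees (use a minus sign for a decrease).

RBI balance sheet:
  Assets:      Securities −282B, Loans to banks −25B
  Liabilities: Bank reserves −491.5B, Currency in circulation +116B, Government deposits +68.5B
Change in total RBI assets = -307 billion.

-307 billion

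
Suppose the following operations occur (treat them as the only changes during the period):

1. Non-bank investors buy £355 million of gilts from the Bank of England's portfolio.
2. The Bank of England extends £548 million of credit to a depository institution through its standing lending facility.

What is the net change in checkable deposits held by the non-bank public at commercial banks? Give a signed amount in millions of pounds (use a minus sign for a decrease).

Asset sale (to non-banks) £355 million: non-bank counterparties' bank balances fall → −£355M.
Discount-window loan £548 million: the counterparty is a bank, so public deposits are unchanged → 0.
Net: −355 + 0 = -£355 million.

-£355 million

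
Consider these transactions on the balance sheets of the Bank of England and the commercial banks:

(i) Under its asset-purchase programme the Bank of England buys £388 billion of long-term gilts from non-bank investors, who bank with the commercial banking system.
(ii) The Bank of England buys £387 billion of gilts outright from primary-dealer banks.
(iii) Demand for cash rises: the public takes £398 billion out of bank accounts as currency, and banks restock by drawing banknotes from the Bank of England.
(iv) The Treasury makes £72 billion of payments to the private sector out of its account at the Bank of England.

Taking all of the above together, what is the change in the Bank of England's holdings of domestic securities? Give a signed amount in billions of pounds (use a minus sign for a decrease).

+£775 billion

Bank of England balance sheet:
  Assets:      Securities +£775B
  Liabilities: Bank reserves +£449B, Currency in circulation +£398B, Government deposits −£72B
So the change in the Bank of England's holdings of domestic securities is +£775 billion.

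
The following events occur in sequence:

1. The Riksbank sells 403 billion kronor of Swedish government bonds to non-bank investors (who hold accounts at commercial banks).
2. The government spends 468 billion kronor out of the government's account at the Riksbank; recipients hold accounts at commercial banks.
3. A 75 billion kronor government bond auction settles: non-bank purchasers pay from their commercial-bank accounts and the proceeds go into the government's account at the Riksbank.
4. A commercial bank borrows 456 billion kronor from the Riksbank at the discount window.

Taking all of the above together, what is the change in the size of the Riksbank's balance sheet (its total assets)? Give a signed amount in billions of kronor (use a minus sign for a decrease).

Asset sale (to non-banks) 403 billion kronor: a Riksbank asset is shed → −403B.
Government spending 468 billion kronor: only the composition of liabilities changes → 0.
Government account inflow 75 billion kronor: only the composition of liabilities changes → 0.
Discount-window loan 456 billion kronor: a Riksbank asset is acquired → +456B.
Net: −403 + 0 + 0 + 456 = +53 billion.

+53 billion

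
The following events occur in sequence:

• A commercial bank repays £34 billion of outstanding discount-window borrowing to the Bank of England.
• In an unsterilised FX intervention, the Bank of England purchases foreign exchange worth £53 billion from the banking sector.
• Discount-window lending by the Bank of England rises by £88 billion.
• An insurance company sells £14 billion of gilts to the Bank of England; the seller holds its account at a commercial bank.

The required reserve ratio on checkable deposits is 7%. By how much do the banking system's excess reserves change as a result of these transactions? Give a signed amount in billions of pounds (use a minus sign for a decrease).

+£120.02 billion

Discount-window repayment £34 billion: reserves −£34B, deposits 0.
FX purchase £53 billion: reserves +£53B, deposits 0.
Discount-window loan £88 billion: reserves +£88B, deposits 0.
Asset purchase (from non-banks) £14 billion: reserves +£14B, deposits +£14B.
Totals: Δreserves = +£121B, Δdeposits = +£14B.
Δrequired reserves = 7% × +£14B = +£0.98B.
Δexcess reserves = Δreserves − Δrequired = +£121B − (+£0.98B) = +£120.02 billion.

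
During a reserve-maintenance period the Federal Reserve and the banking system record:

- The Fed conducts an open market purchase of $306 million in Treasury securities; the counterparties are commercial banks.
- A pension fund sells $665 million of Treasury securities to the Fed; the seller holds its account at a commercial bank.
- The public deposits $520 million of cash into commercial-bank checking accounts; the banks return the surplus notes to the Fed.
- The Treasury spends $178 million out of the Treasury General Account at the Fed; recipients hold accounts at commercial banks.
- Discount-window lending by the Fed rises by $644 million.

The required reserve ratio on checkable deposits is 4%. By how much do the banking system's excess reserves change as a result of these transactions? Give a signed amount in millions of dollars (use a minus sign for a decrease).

+$2258.48 million

OMO purchase (from banks) $306 million: reserves +$306M, deposits 0.
Asset purchase (from non-banks) $665 million: reserves +$665M, deposits +$665M.
Currency deposit $520 million: reserves +$520M, deposits +$520M.
Government spending $178 million: reserves +$178M, deposits +$178M.
Discount-window loan $644 million: reserves +$644M, deposits 0.
Totals: Δreserves = +$2313M, Δdeposits = +$1363M.
Δrequired reserves = 4% × +$1363M = +$54.52M.
Δexcess reserves = Δreserves − Δrequired = +$2313M − (+$54.52M) = +$2258.48 million.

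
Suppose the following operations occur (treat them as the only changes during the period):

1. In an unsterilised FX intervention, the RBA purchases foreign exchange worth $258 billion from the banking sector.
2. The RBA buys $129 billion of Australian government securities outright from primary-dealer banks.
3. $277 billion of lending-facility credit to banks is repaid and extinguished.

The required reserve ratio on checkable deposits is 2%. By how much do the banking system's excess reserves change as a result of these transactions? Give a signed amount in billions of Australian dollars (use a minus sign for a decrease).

FX purchase $258 billion: reserves +$258B, deposits 0.
OMO purchase (from banks) $129 billion: reserves +$129B, deposits 0.
Discount-window repayment $277 billion: reserves −$277B, deposits 0.
Totals: Δreserves = +$110B, Δdeposits = 0.
Δrequired reserves = 2% × 0 = 0.
Δexcess reserves = Δreserves − Δrequired = +$110B − (0) = +$110 billion.

+$110 billion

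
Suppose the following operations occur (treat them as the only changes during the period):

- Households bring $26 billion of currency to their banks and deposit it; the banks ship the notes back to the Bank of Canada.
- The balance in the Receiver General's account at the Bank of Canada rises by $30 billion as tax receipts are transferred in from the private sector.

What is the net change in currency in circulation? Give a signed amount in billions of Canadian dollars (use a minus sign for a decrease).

-$26 billion

Bank of Canada balance sheet:
  Assets:      no change
  Liabilities: Bank reserves −$4B, Currency in circulation −$26B, Government deposits +$30B
So the change in currency in circulation is -$26 billion.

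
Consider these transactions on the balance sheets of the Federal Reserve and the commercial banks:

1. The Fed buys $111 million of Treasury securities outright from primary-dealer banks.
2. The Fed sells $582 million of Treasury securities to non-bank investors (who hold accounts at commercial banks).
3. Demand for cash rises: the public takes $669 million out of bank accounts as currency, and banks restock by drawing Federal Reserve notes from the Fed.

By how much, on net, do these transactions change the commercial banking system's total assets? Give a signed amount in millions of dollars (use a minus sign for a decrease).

-$1251 million

Fed balance sheet:
  Assets:      Securities −$471M
  Liabilities: Bank reserves −$1140M, Currency in circulation +$669M
Commercial banking system:
  Assets:      Reserves at CB −$1140M, Securities −$111M
  Liabilities: Checkable deposits −$1251M
Change in total bank assets = -$1251 million.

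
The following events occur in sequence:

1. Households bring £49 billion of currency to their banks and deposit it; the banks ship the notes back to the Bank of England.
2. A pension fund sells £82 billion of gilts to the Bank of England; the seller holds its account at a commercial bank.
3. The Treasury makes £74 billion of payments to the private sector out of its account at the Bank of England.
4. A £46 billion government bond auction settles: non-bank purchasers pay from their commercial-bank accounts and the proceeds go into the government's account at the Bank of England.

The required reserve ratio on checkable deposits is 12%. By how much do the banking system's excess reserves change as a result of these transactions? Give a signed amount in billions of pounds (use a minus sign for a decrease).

Currency deposit £49 billion: reserves +£49B, deposits +£49B.
Asset purchase (from non-banks) £82 billion: reserves +£82B, deposits +£82B.
Government spending £74 billion: reserves +£74B, deposits +£74B.
Government account inflow £46 billion: reserves −£46B, deposits −£46B.
Totals: Δreserves = +£159B, Δdeposits = +£159B.
Δrequired reserves = 12% × +£159B = +£19.08B.
Δexcess reserves = Δreserves − Δrequired = +£159B − (+£19.08B) = +£139.92 billion.

+£139.92 billion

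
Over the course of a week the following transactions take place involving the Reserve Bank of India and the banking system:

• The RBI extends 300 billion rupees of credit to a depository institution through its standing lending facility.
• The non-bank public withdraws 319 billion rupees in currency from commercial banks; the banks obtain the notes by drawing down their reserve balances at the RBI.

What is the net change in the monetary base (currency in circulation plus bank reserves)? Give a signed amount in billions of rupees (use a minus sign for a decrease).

Discount-window loan 300 billion rupees: RBI balance sheet expands → +300B.
Currency withdrawal 319 billion rupees: just a shift between currency and reserves — both are base money → 0.
Net: 300 + 0 = +300 billion.

+300 billion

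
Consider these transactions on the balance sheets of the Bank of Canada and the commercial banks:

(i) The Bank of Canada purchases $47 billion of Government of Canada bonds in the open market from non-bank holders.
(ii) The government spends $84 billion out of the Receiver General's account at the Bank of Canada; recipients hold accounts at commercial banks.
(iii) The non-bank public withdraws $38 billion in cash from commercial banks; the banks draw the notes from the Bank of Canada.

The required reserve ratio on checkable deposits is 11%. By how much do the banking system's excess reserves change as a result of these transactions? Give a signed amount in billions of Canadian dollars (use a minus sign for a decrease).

Asset purchase (from non-banks) $47 billion: reserves +$47B, deposits +$47B.
Government spending $84 billion: reserves +$84B, deposits +$84B.
Currency withdrawal $38 billion: reserves −$38B, deposits −$38B.
Totals: Δreserves = +$93B, Δdeposits = +$93B.
Δrequired reserves = 11% × +$93B = +$10.23B.
Δexcess reserves = Δreserves − Δrequired = +$93B − (+$10.23B) = +$82.77 billion.

+$82.77 billion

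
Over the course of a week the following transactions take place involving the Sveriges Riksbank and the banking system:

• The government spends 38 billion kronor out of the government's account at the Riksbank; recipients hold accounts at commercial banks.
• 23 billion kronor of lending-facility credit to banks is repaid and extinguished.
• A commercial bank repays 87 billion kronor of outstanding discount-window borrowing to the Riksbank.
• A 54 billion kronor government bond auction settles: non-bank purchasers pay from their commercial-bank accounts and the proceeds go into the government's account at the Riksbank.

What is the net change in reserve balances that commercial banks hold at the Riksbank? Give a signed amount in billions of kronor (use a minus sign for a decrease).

-126 billion

Government spending 38 billion kronor: government payments flow into bank reserve accounts → +38B.
Discount-window repayment 23 billion kronor: repayment is debited from reserves → −23B.
Discount-window repayment 87 billion kronor: repayment is debited from reserves → −87B.
Government account inflow 54 billion kronor: funds move from bank reserves into the government account → −54B.
Net: 38 − 23 − 87 − 54 = -126 billion.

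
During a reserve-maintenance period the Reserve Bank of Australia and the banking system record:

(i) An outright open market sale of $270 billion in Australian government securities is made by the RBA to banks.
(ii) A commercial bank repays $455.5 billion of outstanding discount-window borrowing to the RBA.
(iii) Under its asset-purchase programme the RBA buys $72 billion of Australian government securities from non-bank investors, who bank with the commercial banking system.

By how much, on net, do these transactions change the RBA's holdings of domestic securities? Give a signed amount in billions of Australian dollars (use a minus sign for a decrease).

-$198 billion

RBA balance sheet:
  Assets:      Securities −$198B, Loans to banks −$455.5B
  Liabilities: Bank reserves −$653.5B
Commercial banking system:
  Assets:      Reserves at CB −$653.5B, Securities +$270B
  Liabilities: Checkable deposits +$72B, Borrowings from CB −$455.5B
So the change in the RBA's holdings of domestic securities is -$198 billion.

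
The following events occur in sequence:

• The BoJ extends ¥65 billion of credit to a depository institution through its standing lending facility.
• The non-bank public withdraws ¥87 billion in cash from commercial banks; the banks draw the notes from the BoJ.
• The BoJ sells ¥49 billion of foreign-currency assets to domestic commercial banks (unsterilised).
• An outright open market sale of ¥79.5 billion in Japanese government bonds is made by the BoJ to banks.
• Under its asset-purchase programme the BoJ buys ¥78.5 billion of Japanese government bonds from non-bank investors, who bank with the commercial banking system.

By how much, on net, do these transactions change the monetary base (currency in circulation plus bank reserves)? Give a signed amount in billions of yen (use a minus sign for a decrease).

+¥15 billion

Discount-window loan ¥65 billion: BoJ balance sheet expands → +¥65B.
Currency withdrawal ¥87 billion: just a shift between currency and reserves — both are base money → 0.
FX sale ¥49 billion: BoJ balance sheet contracts → −¥49B.
OMO sale (to banks) ¥79.5 billion: BoJ balance sheet contracts → −¥79.5B.
Asset purchase (from non-banks) ¥78.5 billion: BoJ balance sheet expands → +¥78.5B.
Net: 65 + 0 − 49 − 79.5 + 78.5 = +¥15 billion.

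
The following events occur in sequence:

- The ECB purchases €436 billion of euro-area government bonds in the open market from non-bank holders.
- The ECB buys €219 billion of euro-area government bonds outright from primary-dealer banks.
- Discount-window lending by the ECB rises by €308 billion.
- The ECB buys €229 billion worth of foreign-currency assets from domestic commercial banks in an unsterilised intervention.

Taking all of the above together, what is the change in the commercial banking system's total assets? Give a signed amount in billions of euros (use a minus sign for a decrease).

Asset purchase (from non-banks) €436 billion: bank balance sheets expand → +€436B.
OMO purchase (from banks) €219 billion: just an asset swap on bank balance sheets → 0.
Discount-window loan €308 billion: bank balance sheets expand → +€308B.
FX purchase €229 billion: just an asset swap on bank balance sheets → 0.
Net: 436 + 0 + 308 + 0 = +€744 billion.

+€744 billion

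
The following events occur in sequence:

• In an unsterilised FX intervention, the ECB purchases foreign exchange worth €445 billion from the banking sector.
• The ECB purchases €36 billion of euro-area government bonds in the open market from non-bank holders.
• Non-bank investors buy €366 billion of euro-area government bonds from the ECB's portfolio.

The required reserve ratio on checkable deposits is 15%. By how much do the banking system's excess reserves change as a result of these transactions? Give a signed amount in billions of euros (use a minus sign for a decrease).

FX purchase €445 billion: reserves +€445B, deposits 0.
Asset purchase (from non-banks) €36 billion: reserves +€36B, deposits +€36B.
Asset sale (to non-banks) €366 billion: reserves −€366B, deposits −€366B.
Totals: Δreserves = +€115B, Δdeposits = −€330B.
Δrequired reserves = 15% × −€330B = −€49.5B.
Δexcess reserves = Δreserves − Δrequired = +€115B − (−€49.5B) = +€164.5 billion.

+€164.5 billion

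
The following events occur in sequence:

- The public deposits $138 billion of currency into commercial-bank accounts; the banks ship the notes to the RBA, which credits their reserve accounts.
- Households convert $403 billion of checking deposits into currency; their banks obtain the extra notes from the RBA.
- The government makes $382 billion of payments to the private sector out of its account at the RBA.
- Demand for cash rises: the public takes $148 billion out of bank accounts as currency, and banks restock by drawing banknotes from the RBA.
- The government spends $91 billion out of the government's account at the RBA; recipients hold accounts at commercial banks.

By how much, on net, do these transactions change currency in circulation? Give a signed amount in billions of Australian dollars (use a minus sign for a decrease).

RBA balance sheet:
  Assets:      no change
  Liabilities: Bank reserves +$60B, Currency in circulation +$413B, Government deposits −$473B
Commercial banking system:
  Assets:      Reserves at CB +$60B
  Liabilities: Checkable deposits +$60B
So the change in currency in circulation is +$413 billion.

+$413 billion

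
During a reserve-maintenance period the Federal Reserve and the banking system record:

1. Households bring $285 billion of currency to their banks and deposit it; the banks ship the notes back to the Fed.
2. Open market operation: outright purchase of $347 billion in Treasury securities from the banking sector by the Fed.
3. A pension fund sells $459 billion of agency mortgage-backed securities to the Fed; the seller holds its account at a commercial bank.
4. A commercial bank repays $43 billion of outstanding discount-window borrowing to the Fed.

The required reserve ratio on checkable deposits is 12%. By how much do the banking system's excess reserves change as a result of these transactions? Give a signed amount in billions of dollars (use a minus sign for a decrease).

+$958.72 billion

Currency deposit $285 billion: reserves +$285B, deposits +$285B.
OMO purchase (from banks) $347 billion: reserves +$347B, deposits 0.
Asset purchase (from non-banks) $459 billion: reserves +$459B, deposits +$459B.
Discount-window repayment $43 billion: reserves −$43B, deposits 0.
Totals: Δreserves = +$1048B, Δdeposits = +$744B.
Δrequired reserves = 12% × +$744B = +$89.28B.
Δexcess reserves = Δreserves − Δrequired = +$1048B − (+$89.28B) = +$958.72 billion.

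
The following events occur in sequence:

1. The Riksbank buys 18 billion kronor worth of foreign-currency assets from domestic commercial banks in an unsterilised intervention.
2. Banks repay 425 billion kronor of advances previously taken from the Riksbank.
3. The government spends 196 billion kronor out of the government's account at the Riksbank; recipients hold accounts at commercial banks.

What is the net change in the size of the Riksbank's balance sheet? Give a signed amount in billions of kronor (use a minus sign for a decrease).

-407 billion

FX purchase 18 billion kronor: a Riksbank asset is acquired → +18B.
Discount-window repayment 425 billion kronor: a Riksbank asset is shed → −425B.
Government spending 196 billion kronor: only the composition of liabilities changes → 0.
Net: 18 − 425 + 0 = -407 billion.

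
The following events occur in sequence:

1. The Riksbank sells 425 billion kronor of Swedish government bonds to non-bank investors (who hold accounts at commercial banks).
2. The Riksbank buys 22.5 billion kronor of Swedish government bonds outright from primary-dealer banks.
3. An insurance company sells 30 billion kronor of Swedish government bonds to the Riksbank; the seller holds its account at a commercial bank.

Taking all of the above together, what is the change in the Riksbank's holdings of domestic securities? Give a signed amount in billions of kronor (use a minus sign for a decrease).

-372.5 billion

Asset sale (to non-banks) 425 billion kronor: securities removed from the Riksbank's portfolio → −425B.
OMO purchase (from banks) 22.5 billion kronor: securities added to the Riksbank's portfolio → +22.5B.
Asset purchase (from non-banks) 30 billion kronor: securities added to the Riksbank's portfolio → +30B.
Net: −425 + 22.5 + 30 = -372.5 billion.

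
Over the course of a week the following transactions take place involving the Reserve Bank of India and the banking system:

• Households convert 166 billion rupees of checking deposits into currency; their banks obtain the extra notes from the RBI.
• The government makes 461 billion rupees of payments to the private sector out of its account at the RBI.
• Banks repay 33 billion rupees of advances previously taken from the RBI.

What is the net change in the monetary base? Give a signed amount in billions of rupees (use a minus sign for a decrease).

Currency withdrawal 166 billion rupees: just a shift between currency and reserves — both are base money → 0.
Government spending 461 billion rupees: a non-base liability converts back to reserves → +461B.
Discount-window repayment 33 billion rupees: RBI balance sheet contracts → −33B.
Net: 0 + 461 − 33 = +428 billion.

+428 billion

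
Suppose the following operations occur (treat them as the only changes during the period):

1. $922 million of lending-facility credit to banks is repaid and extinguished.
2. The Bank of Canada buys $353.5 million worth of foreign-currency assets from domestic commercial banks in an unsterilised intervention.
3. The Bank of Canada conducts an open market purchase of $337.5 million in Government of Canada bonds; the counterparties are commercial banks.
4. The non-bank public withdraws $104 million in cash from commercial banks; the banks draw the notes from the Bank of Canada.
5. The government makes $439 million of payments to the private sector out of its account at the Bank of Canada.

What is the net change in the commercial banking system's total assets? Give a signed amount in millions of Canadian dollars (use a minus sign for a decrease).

-$587 million

Bank of Canada balance sheet:
  Assets:      Securities +$337.5M, Loans to banks −$922M, Foreign assets +$353.5M
  Liabilities: Bank reserves +$104M, Currency in circulation +$104M, Government deposits −$439M
Commercial banking system:
  Assets:      Reserves at CB +$104M, Securities −$337.5M, Foreign assets −$353.5M
  Liabilities: Checkable deposits +$335M, Borrowings from CB −$922M
Change in total bank assets = -$587 million.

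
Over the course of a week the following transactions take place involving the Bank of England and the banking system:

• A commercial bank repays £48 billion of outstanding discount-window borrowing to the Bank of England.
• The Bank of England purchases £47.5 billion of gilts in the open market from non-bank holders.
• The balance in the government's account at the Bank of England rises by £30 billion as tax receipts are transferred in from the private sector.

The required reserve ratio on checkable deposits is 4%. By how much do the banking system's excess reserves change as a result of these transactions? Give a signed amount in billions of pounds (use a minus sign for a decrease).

-£31.2 billion

Discount-window repayment £48 billion: reserves −£48B, deposits 0.
Asset purchase (from non-banks) £47.5 billion: reserves +£47.5B, deposits +£47.5B.
Government account inflow £30 billion: reserves −£30B, deposits −£30B.
Totals: Δreserves = −£30.5B, Δdeposits = +£17.5B.
Δrequired reserves = 4% × +£17.5B = +£0.7B.
Δexcess reserves = Δreserves − Δrequired = −£30.5B − (+£0.7B) = -£31.2 billion.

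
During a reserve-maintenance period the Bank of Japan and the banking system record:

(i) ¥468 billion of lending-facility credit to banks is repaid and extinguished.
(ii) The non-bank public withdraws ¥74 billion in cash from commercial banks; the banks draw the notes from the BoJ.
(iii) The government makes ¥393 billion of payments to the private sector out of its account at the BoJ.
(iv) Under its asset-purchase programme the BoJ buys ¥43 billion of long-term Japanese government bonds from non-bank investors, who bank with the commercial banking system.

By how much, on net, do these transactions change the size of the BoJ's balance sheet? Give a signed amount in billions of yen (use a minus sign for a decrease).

BoJ balance sheet:
  Assets:      Securities +¥43B, Loans to banks −¥468B
  Liabilities: Bank reserves −¥106B, Currency in circulation +¥74B, Government deposits −¥393B
Change in total BoJ assets = -¥425 billion.

-¥425 billion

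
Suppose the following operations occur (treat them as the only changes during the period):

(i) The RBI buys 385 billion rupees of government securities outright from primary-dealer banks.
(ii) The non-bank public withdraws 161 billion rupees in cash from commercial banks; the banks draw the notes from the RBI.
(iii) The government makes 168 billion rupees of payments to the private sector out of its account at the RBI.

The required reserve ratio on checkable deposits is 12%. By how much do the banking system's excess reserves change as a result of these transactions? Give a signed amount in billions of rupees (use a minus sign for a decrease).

OMO purchase (from banks) 385 billion rupees: reserves +385B, deposits 0.
Currency withdrawal 161 billion rupees: reserves −161B, deposits −161B.
Government spending 168 billion rupees: reserves +168B, deposits +168B.
Totals: Δreserves = +392B, Δdeposits = +7B.
Δrequired reserves = 12% × +7B = +0.84B.
Δexcess reserves = Δreserves − Δrequired = +392B − (+0.84B) = +391.16 billion.

+391.16 billion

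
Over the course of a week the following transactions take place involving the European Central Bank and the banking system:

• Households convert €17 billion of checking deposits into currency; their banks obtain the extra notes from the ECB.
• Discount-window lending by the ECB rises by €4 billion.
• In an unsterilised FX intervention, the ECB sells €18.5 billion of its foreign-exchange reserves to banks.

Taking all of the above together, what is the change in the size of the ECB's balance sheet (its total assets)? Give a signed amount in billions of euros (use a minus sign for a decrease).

ECB balance sheet:
  Assets:      Loans to banks +€4B, Foreign assets −€18.5B
  Liabilities: Bank reserves −€31.5B, Currency in circulation +€17B
Change in total ECB assets = -€14.5 billion.

-€14.5 billion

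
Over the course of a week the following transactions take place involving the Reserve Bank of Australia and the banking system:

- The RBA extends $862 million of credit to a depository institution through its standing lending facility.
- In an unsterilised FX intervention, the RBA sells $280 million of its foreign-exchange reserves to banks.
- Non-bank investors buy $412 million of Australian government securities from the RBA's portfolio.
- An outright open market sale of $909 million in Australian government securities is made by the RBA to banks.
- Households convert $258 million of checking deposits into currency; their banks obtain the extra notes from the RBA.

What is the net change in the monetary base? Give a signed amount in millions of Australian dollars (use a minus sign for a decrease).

RBA balance sheet:
  Assets:      Securities −$1321M, Loans to banks +$862M, Foreign assets −$280M
  Liabilities: Bank reserves −$997M, Currency in circulation +$258M
Monetary base = currency + reserves: +$258M + (−$997M) = -$739 million.

-$739 million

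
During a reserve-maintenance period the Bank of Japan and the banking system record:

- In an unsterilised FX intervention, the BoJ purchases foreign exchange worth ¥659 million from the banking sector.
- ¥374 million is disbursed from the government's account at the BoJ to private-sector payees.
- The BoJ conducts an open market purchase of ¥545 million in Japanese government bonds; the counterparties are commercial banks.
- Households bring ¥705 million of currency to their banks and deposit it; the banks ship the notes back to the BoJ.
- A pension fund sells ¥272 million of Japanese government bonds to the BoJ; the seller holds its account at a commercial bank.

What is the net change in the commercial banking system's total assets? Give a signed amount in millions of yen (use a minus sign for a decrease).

FX purchase ¥659 million: just an asset swap on bank balance sheets → 0.
Government spending ¥374 million: bank balance sheets expand → +¥374M.
OMO purchase (from banks) ¥545 million: just an asset swap on bank balance sheets → 0.
Currency deposit ¥705 million: bank balance sheets expand → +¥705M.
Asset purchase (from non-banks) ¥272 million: bank balance sheets expand → +¥272M.
Net: 0 + 374 + 0 + 705 + 272 = +¥1351 million.

+¥1351 million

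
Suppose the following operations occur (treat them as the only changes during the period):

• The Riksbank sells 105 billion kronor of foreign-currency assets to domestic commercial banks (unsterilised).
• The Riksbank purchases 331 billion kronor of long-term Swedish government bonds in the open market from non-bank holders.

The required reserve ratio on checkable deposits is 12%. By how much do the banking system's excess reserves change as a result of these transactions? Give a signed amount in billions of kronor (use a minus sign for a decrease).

FX sale 105 billion kronor: reserves −105B, deposits 0.
Asset purchase (from non-banks) 331 billion kronor: reserves +331B, deposits +331B.
Totals: Δreserves = +226B, Δdeposits = +331B.
Δrequired reserves = 12% × +331B = +39.72B.
Δexcess reserves = Δreserves − Δrequired = +226B − (+39.72B) = +186.28 billion.

+186.28 billion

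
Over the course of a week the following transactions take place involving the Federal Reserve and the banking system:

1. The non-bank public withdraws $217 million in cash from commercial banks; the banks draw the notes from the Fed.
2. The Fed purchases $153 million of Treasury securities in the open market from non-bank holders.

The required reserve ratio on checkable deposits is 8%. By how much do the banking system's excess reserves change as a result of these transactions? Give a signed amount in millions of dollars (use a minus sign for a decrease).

Currency withdrawal $217 million: reserves −$217M, deposits −$217M.
Asset purchase (from non-banks) $153 million: reserves +$153M, deposits +$153M.
Totals: Δreserves = −$64M, Δdeposits = −$64M.
Δrequired reserves = 8% × −$64M = −$5.12M.
Δexcess reserves = Δreserves − Δrequired = −$64M − (−$5.12M) = -$58.88 million.

-$58.88 million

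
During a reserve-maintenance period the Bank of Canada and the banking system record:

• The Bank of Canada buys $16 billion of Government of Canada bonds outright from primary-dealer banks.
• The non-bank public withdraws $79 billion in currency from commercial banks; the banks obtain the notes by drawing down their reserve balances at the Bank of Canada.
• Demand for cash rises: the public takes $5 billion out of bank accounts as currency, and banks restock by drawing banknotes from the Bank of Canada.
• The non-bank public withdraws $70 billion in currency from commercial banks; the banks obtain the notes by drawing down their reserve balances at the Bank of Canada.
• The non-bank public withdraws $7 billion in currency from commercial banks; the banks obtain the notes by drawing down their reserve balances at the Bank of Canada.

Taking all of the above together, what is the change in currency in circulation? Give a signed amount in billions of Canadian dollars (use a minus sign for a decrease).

+$161 billion

OMO purchase (from banks) $16 billion: no currency enters or leaves circulation → 0.
Currency withdrawal $79 billion: notes leave the central bank → +$79B.
Currency withdrawal $5 billion: notes leave the central bank → +$5B.
Currency withdrawal $70 billion: notes leave the central bank → +$70B.
Currency withdrawal $7 billion: notes leave the central bank → +$7B.
Net: 0 + 79 + 5 + 70 + 7 = +$161 billion.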